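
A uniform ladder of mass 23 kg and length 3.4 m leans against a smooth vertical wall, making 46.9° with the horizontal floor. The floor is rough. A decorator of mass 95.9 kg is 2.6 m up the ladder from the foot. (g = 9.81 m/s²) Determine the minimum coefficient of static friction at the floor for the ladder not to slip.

μ_min ≈ 0.668

ΣF_y = 0: N_floor = 23×9.81 + 95.9×9.81 = 1166.4 N.
Torques about the foot: N_wall · 3.4 sin 46.9° = 23×9.81×1.7 cos 46.9° + 95.9×9.81×2.6 cos 46.9° → N_wall = 778.79 N.
ΣF_x = 0: f_floor = N_wall = 778.79 N.
μ_min = f_floor / N_floor = 778.79 / 1166.4 = 0.6677.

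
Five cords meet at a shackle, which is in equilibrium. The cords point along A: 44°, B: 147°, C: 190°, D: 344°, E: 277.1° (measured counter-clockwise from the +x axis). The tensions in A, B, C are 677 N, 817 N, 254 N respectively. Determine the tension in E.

Resolve: ΣF_x = 677 cos 44° + 817 cos 147° + 254 cos 190° + T_D cos 344° + T_E cos 277.1° = 0.
        ΣF_y = 677 sin 44° + 817 sin 147° + 254 sin 190° + T_D sin 344° + T_E sin 277.1° = 0.
The known terms sum to (-448.3, 871.1) N, so 0.9613 T_D + 0.1236 T_E = 448.3 and -0.2756 T_D − 0.9923 T_E = -871.1.
Solving simultaneously: T_D = 366.6 N, T_E = 776 N.

T_E ≈ 776 N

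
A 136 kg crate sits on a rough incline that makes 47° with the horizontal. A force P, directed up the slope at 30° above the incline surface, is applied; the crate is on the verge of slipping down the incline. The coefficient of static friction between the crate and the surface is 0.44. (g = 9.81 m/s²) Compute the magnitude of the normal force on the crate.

On the verge of sliding down the incline, friction equals μN and acts up the slope.
Perpendicular: N + P sin 30° = W cos 47° = 909.9 N.
Along incline: P cos 30° + μN = W sin 47° with W sin 47° = 975.7 N.
Solving the pair for P and N: P = 890.7 N, N = 464.6 N (and f = μN = 204.4 N).

N ≈ 465 N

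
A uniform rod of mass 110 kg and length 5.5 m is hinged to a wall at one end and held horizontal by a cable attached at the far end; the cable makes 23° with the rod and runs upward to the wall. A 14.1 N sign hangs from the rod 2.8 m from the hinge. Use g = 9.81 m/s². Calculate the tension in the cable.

T ≈ 1400 N

Take torques about the hinge: T sin 23° · 5.5 = 110×9.81×2.75 + 14.1×2.8 = 3007 N·m.
So T = 3007 / (0.3907 × 5.5) = 1399.2 N.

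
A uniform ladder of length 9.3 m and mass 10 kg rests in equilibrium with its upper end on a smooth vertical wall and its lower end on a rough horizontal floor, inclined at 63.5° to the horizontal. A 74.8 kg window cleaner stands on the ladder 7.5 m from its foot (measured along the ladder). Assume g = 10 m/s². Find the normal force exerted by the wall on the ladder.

Torques about the foot: N_wall · 9.3 sin 63.5° = 10×10×4.65 cos 63.5° + 74.8×10×7.5 cos 63.5° → N_wall = 325.69 N.

N_wall ≈ 326 N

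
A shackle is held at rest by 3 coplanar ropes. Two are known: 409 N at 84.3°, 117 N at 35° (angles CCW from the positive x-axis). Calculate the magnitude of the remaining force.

Sum the known components: ΣF_x = 136.5 N, ΣF_y = 474.1 N.
For equilibrium the remaining force must supply (−ΣF_x, −ΣF_y) = (-136.5, -474.1) N.
Magnitude = √((-136.5)² + (-474.1)²) = 493.3 N; direction = atan2(-474.1, -136.5) = 253.9°.

F ≈ 493 N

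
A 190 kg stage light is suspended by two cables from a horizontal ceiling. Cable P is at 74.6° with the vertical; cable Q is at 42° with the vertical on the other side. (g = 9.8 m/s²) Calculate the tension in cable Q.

Angles from the horizontal: cable P is 90° − 74.6° = 15.4°, cable Q is 90° − 42° = 48°.
Weight W = 190 × 9.8 = 1862 N acts straight down.
Horizontal: T_P cos 15.4° = T_Q cos 48°  →  T_P = 0.6941 T_Q.
Vertical: T_P sin 15.4° + T_Q sin 48° = 1862.
Substituting the horizontal relation into the vertical equation gives 0.9275 T_Q = 1862, so T_Q = 2008 N.

T_Q ≈ 2010 N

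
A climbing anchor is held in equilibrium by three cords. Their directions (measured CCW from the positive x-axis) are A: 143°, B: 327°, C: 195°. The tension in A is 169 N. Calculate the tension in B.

T_B ≈ 179 N

Resolve: ΣF_x = 169 cos 143° + T_B cos 327° + T_C cos 195° = 0.
        ΣF_y = 169 sin 143° + T_B sin 327° + T_C sin 195° = 0.
The known terms sum to (-135, 101.7) N, so 0.8387 T_B − 0.9659 T_C = 135 and -0.5446 T_B − 0.2588 T_C = -101.7.
Solving simultaneously: T_B = 179.2 N, T_C = 15.86 N.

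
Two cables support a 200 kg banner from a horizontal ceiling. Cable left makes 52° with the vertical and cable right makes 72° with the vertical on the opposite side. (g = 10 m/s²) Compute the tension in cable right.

Angles from the horizontal: cable left is 90° − 52° = 38°, cable right is 90° − 72° = 18°.
Weight W = 200 × 10 = 2000 N acts straight down.
Horizontal: T_left cos 38° = T_right cos 18°  →  T_left = 1.207 T_right.
Vertical: T_left sin 38° + T_right sin 18° = 2000.
Substituting the horizontal relation into the vertical equation gives 1.052 T_right = 2000, so T_right = 1901 N.

T_right ≈ 1900 N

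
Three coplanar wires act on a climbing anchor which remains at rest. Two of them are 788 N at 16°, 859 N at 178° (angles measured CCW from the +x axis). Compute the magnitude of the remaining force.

Sum the known components: ΣF_x = -101 N, ΣF_y = 247.2 N.
For equilibrium the remaining force must supply (−ΣF_x, −ΣF_y) = (101, -247.2) N.
Magnitude = √((101)² + (-247.2)²) = 267 N; direction = atan2(-247.2, 101) = 292.2°.

F ≈ 267 N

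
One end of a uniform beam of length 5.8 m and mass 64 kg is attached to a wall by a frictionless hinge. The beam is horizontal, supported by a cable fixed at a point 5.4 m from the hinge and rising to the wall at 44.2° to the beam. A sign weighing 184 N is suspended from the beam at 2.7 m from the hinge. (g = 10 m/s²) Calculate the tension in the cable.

Take torques about the hinge: T sin 44.2° · 5.4 = 64×10×2.9 + 184×2.7 = 2352.8 N·m.
So T = 2352.8 / (0.6972 × 5.4) = 624.96 N.

T ≈ 625 N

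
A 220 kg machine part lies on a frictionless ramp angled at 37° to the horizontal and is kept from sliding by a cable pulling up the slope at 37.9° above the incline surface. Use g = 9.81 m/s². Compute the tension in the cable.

Take axes along and perpendicular to the incline. Weight components: W sin 37° = 1299 N down-slope, W cos 37° = 1724 N into the surface.
Along incline: T cos 37.9° = W sin 37° → T = 1646 N.
Perpendicular: N = W cos 37° − T sin 37.9° = 712.5 N.

T ≈ 1650 N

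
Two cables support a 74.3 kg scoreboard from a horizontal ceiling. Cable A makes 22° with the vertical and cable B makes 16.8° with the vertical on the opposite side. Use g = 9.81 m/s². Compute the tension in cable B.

T_B ≈ 436 N

Angles from the horizontal: cable A is 90° − 22° = 68°, cable B is 90° − 16.8° = 73.2°.
Weight W = 74.3 × 9.81 = 728.9 N acts straight down.
Horizontal: T_A cos 68° = T_B cos 73.2°  →  T_A = 0.7716 T_B.
Vertical: T_A sin 68° + T_B sin 73.2° = 728.9.
Substituting the horizontal relation into the vertical equation gives 1.673 T_B = 728.9, so T_B = 435.8 N.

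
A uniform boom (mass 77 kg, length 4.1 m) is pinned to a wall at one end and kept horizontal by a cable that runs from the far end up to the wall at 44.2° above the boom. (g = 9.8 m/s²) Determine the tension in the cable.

T ≈ 541 N

Take torques about the hinge: T sin 44.2° · 4.1 = 77×9.8×2.05 = 1546.9 N·m.
So T = 1546.9 / (0.6972 × 4.1) = 541.19 N.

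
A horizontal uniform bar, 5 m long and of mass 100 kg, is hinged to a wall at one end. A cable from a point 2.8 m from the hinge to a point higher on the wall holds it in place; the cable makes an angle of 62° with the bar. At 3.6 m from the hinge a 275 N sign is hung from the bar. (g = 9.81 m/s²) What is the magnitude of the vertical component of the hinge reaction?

|H_y| ≈ 26.5 N

Take torques about the hinge: T sin 62° · 2.8 = 100×9.81×2.5 + 275×3.6 = 3442.5 N·m.
So T = 3442.5 / (0.8829 × 2.8) = 1392.5 N.
ΣF_y = 0: H_y = (100×9.81 + 275) − T sin 62° = 1256 − 1229.5 = 26.536 N.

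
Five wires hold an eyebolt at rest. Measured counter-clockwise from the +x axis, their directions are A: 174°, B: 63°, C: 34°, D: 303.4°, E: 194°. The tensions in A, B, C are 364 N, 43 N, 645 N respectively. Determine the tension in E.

Resolve: ΣF_x = 364 cos 174° + 43 cos 63° + 645 cos 34° + T_D cos 303.4° + T_E cos 194° = 0.
        ΣF_y = 364 sin 174° + 43 sin 63° + 645 sin 34° + T_D sin 303.4° + T_E sin 194° = 0.
The known terms sum to (192.2, 437) N, so 0.5505 T_D − 0.9703 T_E = -192.2 and -0.8348 T_D − 0.2419 T_E = -437.
Solving simultaneously: T_D = 400.3 N, T_E = 425.2 N.

T_E ≈ 425 N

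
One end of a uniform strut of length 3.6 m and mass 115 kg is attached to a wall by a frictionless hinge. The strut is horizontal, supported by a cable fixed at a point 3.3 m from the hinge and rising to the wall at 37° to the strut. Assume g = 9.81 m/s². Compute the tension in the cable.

T ≈ 1020 N

Take torques about the hinge: T sin 37° · 3.3 = 115×9.81×1.8 = 2030.7 N·m.
So T = 2030.7 / (0.6018 × 3.3) = 1022.5 N.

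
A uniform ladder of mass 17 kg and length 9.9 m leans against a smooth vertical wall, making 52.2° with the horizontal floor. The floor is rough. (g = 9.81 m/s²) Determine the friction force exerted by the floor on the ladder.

f ≈ 64.7 N

Torques about the foot: N_wall · 9.9 sin 52.2° = 17×9.81×4.95 cos 52.2° → N_wall = 64.68 N.
ΣF_x = 0: f_floor = N_wall = 64.68 N.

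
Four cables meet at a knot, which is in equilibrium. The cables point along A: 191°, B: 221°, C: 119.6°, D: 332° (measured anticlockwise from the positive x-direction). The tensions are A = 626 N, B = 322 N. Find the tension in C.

Resolve: ΣF_x = 626 cos 191° + 322 cos 221° + T_C cos 119.6° + T_D cos 332° = 0.
        ΣF_y = 626 sin 191° + 322 sin 221° + T_C sin 119.6° + T_D sin 332° = 0.
The known terms sum to (-857.5, -330.7) N, so -0.4939 T_C + 0.8829 T_D = 857.5 and 0.8695 T_C − 0.4695 T_D = 330.7.
Solving simultaneously: T_C = 1296 N, T_D = 1696 N.

T_C ≈ 1300 N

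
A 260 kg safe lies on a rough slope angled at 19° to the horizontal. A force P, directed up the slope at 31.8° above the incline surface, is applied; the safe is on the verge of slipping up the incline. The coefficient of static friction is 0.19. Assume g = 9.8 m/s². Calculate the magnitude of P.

P ≈ 1360 N

On the verge of sliding up the incline, friction equals μN and acts down the slope.
Perpendicular: N + P sin 31.8° = W cos 19° = 2409 N.
Along incline: P cos 31.8° = W sin 19° + μN  with W sin 19° = 829.5 N.
Solving the pair for P and N: P = 1355 N, N = 1695 N (and f = μN = 322.1 N).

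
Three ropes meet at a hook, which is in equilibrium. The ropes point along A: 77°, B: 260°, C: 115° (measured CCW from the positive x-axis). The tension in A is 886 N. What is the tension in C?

T_C ≈ 80.8 N

Resolve: ΣF_x = 886 cos 77° + T_B cos 260° + T_C cos 115° = 0.
        ΣF_y = 886 sin 77° + T_B sin 260° + T_C sin 115° = 0.
The known terms sum to (199.3, 863.3) N, so -0.1736 T_B − 0.4226 T_C = -199.3 and -0.9848 T_B + 0.9063 T_C = -863.3.
Solving simultaneously: T_B = 951 N, T_C = 80.84 N.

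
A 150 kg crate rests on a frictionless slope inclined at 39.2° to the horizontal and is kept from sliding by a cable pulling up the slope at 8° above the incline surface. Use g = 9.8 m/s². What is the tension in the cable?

T ≈ 938 N

Take axes along and perpendicular to the incline. Weight components: W sin 39.2° = 929.1 N down-slope, W cos 39.2° = 1139 N into the surface.
Along incline: T cos 8° = W sin 39.2° → T = 938.2 N.
Perpendicular: N = W cos 39.2° − T sin 8° = 1009 N.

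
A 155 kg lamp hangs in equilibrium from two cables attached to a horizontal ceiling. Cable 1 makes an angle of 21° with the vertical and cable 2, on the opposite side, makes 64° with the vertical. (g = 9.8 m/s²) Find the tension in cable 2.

Angles from the horizontal: cable 1 is 90° − 21° = 69°, cable 2 is 90° − 64° = 26°.
Weight W = 155 × 9.8 = 1519 N acts straight down.
Horizontal: T_1 cos 69° = T_2 cos 26°  →  T_1 = 2.508 T_2.
Vertical: T_1 sin 69° + T_2 sin 26° = 1519.
Substituting the horizontal relation into the vertical equation gives 2.78 T_2 = 1519, so T_2 = 546.4 N.

T_2 ≈ 546 N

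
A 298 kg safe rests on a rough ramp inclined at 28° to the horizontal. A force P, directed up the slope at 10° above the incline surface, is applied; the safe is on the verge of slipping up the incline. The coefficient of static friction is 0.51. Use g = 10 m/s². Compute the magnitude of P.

P ≈ 2550 N

On the verge of sliding up the incline, friction equals μN and acts down the slope.
Perpendicular: N + P sin 10° = W cos 28° = 2631 N.
Along incline: P cos 10° = W sin 28° + μN  with W sin 28° = 1399 N.
Solving the pair for P and N: P = 2554 N, N = 2188 N (and f = μN = 1116 N).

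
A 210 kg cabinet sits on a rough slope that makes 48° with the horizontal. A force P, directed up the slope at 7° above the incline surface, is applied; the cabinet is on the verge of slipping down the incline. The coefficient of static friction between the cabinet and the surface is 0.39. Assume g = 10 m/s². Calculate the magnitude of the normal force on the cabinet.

On the verge of sliding down the incline, friction equals μN and acts up the slope.
Perpendicular: N + P sin 7° = W cos 48° = 1405 N.
Along incline: P cos 7° + μN = W sin 48° with W sin 48° = 1561 N.
Solving the pair for P and N: P = 1072 N, N = 1275 N (and f = μN = 497.1 N).

N ≈ 1270 N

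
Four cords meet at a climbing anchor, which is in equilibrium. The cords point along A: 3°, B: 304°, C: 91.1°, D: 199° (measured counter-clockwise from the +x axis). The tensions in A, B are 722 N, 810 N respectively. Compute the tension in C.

T_C ≈ 1030 N

Resolve: ΣF_x = 722 cos 3° + 810 cos 304° + T_C cos 91.1° + T_D cos 199° = 0.
        ΣF_y = 722 sin 3° + 810 sin 304° + T_C sin 91.1° + T_D sin 199° = 0.
The known terms sum to (1174, -633.7) N, so -0.0192 T_C − 0.9455 T_D = -1174 and 0.9998 T_C − 0.3256 T_D = 633.7.
Solving simultaneously: T_C = 1031 N, T_D = 1221 N.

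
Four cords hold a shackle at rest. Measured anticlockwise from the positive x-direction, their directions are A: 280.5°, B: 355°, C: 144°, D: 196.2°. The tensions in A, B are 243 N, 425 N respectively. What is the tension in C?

T_C ≈ 501 N

Resolve: ΣF_x = 243 cos 280.5° + 425 cos 355° + T_C cos 144° + T_D cos 196.2° = 0.
        ΣF_y = 243 sin 280.5° + 425 sin 355° + T_C sin 144° + T_D sin 196.2° = 0.
The known terms sum to (467.7, -276) N, so -0.8090 T_C − 0.9603 T_D = -467.7 and 0.5878 T_C − 0.2790 T_D = 276.
Solving simultaneously: T_C = 500.5 N, T_D = 65.33 N.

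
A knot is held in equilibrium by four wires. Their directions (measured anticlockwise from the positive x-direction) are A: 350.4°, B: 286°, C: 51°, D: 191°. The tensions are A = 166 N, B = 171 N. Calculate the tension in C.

Resolve: ΣF_x = 166 cos 350.4° + 171 cos 286° + T_C cos 51° + T_D cos 191° = 0.
        ΣF_y = 166 sin 350.4° + 171 sin 286° + T_C sin 51° + T_D sin 191° = 0.
The known terms sum to (210.8, -192.1) N, so 0.6293 T_C − 0.9816 T_D = -210.8 and 0.7771 T_C − 0.1908 T_D = 192.1.
Solving simultaneously: T_C = 355.9 N, T_D = 442.9 N.

T_C ≈ 356 N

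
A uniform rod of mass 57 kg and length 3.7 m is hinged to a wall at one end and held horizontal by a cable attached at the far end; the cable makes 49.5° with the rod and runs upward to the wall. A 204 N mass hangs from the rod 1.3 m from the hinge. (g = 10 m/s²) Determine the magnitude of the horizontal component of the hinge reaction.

Take torques about the hinge: T sin 49.5° · 3.7 = 57×10×1.85 + 204×1.3 = 1319.7 N·m.
So T = 1319.7 / (0.7604 × 3.7) = 469.06 N.
ΣF_x = 0: H_x = T cos 49.5° = 304.63 N.

H_x ≈ 305 N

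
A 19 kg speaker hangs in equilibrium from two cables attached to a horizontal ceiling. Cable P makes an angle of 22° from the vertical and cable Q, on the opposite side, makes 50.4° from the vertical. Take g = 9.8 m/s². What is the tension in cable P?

T_P ≈ 151 N

Angles from the horizontal: cable P is 90° − 22° = 68°, cable Q is 90° − 50.4° = 39.6°.
Weight W = 19 × 9.8 = 186.2 N acts straight down.
Horizontal: T_P cos 68° = T_Q cos 39.6°  →  T_Q = 0.4862 T_P.
Vertical: T_P sin 68° + T_Q sin 39.6° = 186.2.
Substituting the horizontal relation into the vertical equation gives 1.237 T_P = 186.2, so T_P = 150.5 N.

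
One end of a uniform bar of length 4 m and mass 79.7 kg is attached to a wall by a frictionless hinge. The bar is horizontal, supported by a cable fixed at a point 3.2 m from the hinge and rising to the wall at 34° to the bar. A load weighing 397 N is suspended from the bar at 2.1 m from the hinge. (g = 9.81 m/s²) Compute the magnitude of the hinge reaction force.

Take torques about the hinge: T sin 34° · 3.2 = 79.7×9.81×2 + 397×2.1 = 2397.4 N·m.
So T = 2397.4 / (0.5592 × 3.2) = 1339.8 N.
ΣF_x = 0: H_x = T cos 34° = 1110.7 N.
ΣF_y = 0: H_y = (79.7×9.81 + 397) − T sin 34° = 1178.9 − 749.19 = 429.67 N.
|H| = √(H_x² + H_y²) = √((1110.7)² + (429.67)²) = 1190.9 N.

|H| ≈ 1190 N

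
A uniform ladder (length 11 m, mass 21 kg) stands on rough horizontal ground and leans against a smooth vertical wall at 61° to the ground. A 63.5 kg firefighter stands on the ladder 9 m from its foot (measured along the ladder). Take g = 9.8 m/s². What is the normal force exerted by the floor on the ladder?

N_floor ≈ 828 N

ΣF_y = 0: N_floor = 21×9.8 + 63.5×9.8 = 828.1 N.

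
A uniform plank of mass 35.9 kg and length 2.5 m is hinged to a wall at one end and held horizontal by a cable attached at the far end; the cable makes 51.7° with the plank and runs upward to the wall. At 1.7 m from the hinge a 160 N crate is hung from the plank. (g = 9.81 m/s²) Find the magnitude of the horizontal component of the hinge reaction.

H_x ≈ 225 N

Take torques about the hinge: T sin 51.7° · 2.5 = 35.9×9.81×1.25 + 160×1.7 = 712.22 N·m.
So T = 712.22 / (0.7848 × 2.5) = 363.02 N.
ΣF_x = 0: H_x = T cos 51.7° = 224.99 N.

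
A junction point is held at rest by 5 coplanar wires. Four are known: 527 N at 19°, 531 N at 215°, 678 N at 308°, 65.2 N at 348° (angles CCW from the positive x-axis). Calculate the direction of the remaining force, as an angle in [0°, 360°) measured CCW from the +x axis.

Sum the known components: ΣF_x = 544.5 N, ΣF_y = -680.8 N.
For equilibrium the remaining force must supply (−ΣF_x, −ΣF_y) = (-544.5, 680.8) N.
Magnitude = √((-544.5)² + (680.8)²) = 871.8 N; direction = atan2(680.8, -544.5) = 128.7°.

θ ≈ 129°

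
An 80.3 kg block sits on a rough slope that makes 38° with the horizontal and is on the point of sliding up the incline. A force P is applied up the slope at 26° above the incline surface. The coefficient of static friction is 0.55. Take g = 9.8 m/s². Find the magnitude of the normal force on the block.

N ≈ 303 N

On the verge of sliding up the incline, friction equals μN and acts down the slope.
Perpendicular: N + P sin 26° = W cos 38° = 620.1 N.
Along incline: P cos 26° = W sin 38° + μN  with W sin 38° = 484.5 N.
Solving the pair for P and N: P = 724.2 N, N = 302.6 N (and f = μN = 166.4 N).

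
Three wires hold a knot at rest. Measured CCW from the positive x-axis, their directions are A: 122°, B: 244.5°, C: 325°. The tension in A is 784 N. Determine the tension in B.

T_B ≈ 311 N

Resolve: ΣF_x = 784 cos 122° + T_B cos 244.5° + T_C cos 325° = 0.
        ΣF_y = 784 sin 122° + T_B sin 244.5° + T_C sin 325° = 0.
The known terms sum to (-415.5, 664.9) N, so -0.4305 T_B + 0.8192 T_C = 415.5 and -0.9026 T_B − 0.5736 T_C = -664.9.
Solving simultaneously: T_B = 310.6 N, T_C = 670.4 N.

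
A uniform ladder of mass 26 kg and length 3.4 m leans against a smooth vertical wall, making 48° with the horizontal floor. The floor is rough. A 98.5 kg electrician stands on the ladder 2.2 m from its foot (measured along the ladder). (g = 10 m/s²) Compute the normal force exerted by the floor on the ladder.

ΣF_y = 0: N_floor = 26×10 + 98.5×10 = 1245 N.

N_floor ≈ 1240 N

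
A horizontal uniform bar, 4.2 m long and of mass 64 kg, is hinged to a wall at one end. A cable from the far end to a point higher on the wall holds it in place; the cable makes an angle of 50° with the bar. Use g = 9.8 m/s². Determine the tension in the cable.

Take torques about the hinge: T sin 50° · 4.2 = 64×9.8×2.1 = 1317.1 N·m.
So T = 1317.1 / (0.7660 × 4.2) = 409.38 N.

T ≈ 409 N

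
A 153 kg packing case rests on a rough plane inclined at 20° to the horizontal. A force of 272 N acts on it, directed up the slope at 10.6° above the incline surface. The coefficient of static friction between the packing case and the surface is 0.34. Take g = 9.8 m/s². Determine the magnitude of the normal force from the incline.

Axes along / perpendicular to the incline. W sin 20° = 512.8 N down-slope; W cos 20° = 1409 N into the surface.
Perpendicular: N = W cos 20° − P sin 10.6° = 1409 − 50.03 = 1359 N.
Along incline: P cos 10.6° + f = W sin 20° (friction acts up-slope) → f = 512.8 − 267.4 = 245.5 N.
|f| = 245.5 N ≤ μN = 462 N, so the packing case is indeed static.

N ≈ 1360 N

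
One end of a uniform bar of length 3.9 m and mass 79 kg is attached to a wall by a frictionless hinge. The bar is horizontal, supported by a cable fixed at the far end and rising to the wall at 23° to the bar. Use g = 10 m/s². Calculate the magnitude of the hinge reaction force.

Take torques about the hinge: T sin 23° · 3.9 = 79×10×1.95 = 1540.5 N·m.
So T = 1540.5 / (0.3907 × 3.9) = 1010.9 N.
ΣF_x = 0: H_x = T cos 23° = 930.56 N.
ΣF_y = 0: H_y = (79×10) − T sin 23° = 790 − 395 = 395 N.
|H| = √(H_x² + H_y²) = √((930.56)² + (395)²) = 1010.9 N.

|H| ≈ 1010 N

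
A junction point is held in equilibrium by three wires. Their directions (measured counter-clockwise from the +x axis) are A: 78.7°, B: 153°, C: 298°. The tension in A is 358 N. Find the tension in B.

Resolve: ΣF_x = 358 cos 78.7° + T_B cos 153° + T_C cos 298° = 0.
        ΣF_y = 358 sin 78.7° + T_B sin 153° + T_C sin 298° = 0.
The known terms sum to (70.15, 351.1) N, so -0.8910 T_B + 0.4695 T_C = -70.15 and 0.4540 T_B − 0.8829 T_C = -351.1.
Solving simultaneously: T_B = 395.3 N, T_C = 600.9 N.

T_B ≈ 395 N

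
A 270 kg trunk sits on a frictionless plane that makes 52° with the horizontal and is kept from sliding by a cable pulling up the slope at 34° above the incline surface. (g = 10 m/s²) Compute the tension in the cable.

T ≈ 2570 N

Take axes along and perpendicular to the incline. Weight components: W sin 52° = 2128 N down-slope, W cos 52° = 1662 N into the surface.
Along incline: T cos 34° = W sin 52° → T = 2566 N.
Perpendicular: N = W cos 52° − T sin 34° = 227.2 N.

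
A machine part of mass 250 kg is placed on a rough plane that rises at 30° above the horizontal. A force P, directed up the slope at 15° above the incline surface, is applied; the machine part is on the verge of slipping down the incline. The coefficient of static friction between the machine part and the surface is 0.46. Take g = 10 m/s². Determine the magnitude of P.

P ≈ 300 N

On the verge of sliding down the incline, friction equals μN and acts up the slope.
Perpendicular: N + P sin 15° = W cos 30° = 2165 N.
Along incline: P cos 15° + μN = W sin 30° with W sin 30° = 1250 N.
Solving the pair for P and N: P = 300 N, N = 2087 N (and f = μN = 960.2 N).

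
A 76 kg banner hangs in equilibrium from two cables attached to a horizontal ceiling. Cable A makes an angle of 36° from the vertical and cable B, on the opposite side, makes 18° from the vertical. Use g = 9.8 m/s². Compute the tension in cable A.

Angles from the horizontal: cable A is 90° − 36° = 54°, cable B is 90° − 18° = 72°.
Weight W = 76 × 9.8 = 744.8 N acts straight down.
Horizontal: T_A cos 54° = T_B cos 72°  →  T_B = 1.902 T_A.
Vertical: T_A sin 54° + T_B sin 72° = 744.8.
Substituting the horizontal relation into the vertical equation gives 2.618 T_A = 744.8, so T_A = 284.5 N.

T_A ≈ 284 N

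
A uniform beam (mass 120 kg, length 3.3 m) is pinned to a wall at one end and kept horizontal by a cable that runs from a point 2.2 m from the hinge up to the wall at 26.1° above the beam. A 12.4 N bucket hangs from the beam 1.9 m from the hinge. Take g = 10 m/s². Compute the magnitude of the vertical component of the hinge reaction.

|H_y| ≈ 302 N

Take torques about the hinge: T sin 26.1° · 2.2 = 120×10×1.65 + 12.4×1.9 = 2003.6 N·m.
So T = 2003.6 / (0.4399 × 2.2) = 2070.1 N.
ΣF_y = 0: H_y = (120×10 + 12.4) − T sin 26.1° = 1212.4 − 910.71 = 301.69 N.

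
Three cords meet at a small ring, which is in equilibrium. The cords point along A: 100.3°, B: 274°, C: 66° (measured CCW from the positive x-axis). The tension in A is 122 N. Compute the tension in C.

Resolve: ΣF_x = 122 cos 100.3° + T_B cos 274° + T_C cos 66° = 0.
        ΣF_y = 122 sin 100.3° + T_B sin 274° + T_C sin 66° = 0.
The known terms sum to (-21.81, 120) N, so 0.0698 T_B + 0.4067 T_C = 21.81 and -0.9976 T_B + 0.9135 T_C = -120.
Solving simultaneously: T_B = 146.4 N, T_C = 28.52 N.

T_C ≈ 28.5 N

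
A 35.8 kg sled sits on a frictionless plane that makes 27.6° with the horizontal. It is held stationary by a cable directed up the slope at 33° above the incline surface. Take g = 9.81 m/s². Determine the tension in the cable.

T ≈ 194 N

Take axes along and perpendicular to the incline. Weight components: W sin 27.6° = 162.7 N down-slope, W cos 27.6° = 311.2 N into the surface.
Along incline: T cos 33° = W sin 27.6° → T = 194 N.
Perpendicular: N = W cos 27.6° − T sin 33° = 205.6 N.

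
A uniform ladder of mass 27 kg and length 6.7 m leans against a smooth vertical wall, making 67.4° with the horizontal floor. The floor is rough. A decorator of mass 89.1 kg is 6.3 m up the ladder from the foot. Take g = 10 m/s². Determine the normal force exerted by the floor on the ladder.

ΣF_y = 0: N_floor = 27×10 + 89.1×10 = 1161 N.

N_floor ≈ 1160 N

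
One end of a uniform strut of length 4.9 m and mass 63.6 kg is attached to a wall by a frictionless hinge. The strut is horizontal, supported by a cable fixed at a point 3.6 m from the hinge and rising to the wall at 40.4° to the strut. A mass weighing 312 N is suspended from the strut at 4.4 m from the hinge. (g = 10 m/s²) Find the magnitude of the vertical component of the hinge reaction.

Take torques about the hinge: T sin 40.4° · 3.6 = 63.6×10×2.45 + 312×4.4 = 2931 N·m.
So T = 2931 / (0.6481 × 3.6) = 1256.2 N.
ΣF_y = 0: H_y = (63.6×10 + 312) − T sin 40.4° = 948 − 814.17 = 133.83 N.

|H_y| ≈ 134 N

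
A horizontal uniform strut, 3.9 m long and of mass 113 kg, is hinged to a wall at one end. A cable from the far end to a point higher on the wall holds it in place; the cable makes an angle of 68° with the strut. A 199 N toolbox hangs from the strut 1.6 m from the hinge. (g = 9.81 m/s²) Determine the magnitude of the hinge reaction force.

Take torques about the hinge: T sin 68° · 3.9 = 113×9.81×1.95 + 199×1.6 = 2480 N·m.
So T = 2480 / (0.9272 × 3.9) = 685.85 N.
ΣF_x = 0: H_x = T cos 68° = 256.92 N.
ΣF_y = 0: H_y = (113×9.81 + 199) − T sin 68° = 1307.5 − 635.91 = 671.62 N.
|H| = √(H_x² + H_y²) = √((256.92)² + (671.62)²) = 719.09 N.

|H| ≈ 719 N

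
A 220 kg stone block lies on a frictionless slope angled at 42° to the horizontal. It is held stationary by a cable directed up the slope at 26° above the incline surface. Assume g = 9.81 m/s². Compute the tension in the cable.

Take axes along and perpendicular to the incline. Weight components: W sin 42° = 1444 N down-slope, W cos 42° = 1604 N into the surface.
Along incline: T cos 26° = W sin 42° → T = 1607 N.
Perpendicular: N = W cos 42° − T sin 26° = 899.5 N.

T ≈ 1610 N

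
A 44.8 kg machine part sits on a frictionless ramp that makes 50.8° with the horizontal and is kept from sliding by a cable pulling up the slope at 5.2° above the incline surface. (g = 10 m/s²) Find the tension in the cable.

T ≈ 349 N

Take axes along and perpendicular to the incline. Weight components: W sin 50.8° = 347.2 N down-slope, W cos 50.8° = 283.1 N into the surface.
Along incline: T cos 5.2° = W sin 50.8° → T = 348.6 N.
Perpendicular: N = W cos 50.8° − T sin 5.2° = 251.6 N.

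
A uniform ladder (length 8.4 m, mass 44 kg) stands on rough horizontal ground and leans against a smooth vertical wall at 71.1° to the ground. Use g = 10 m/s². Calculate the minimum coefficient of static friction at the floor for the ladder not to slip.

μ_min ≈ 0.171

ΣF_y = 0: N_floor = 44×10 = 440 N.
Torques about the foot: N_wall · 8.4 sin 71.1° = 44×10×4.2 cos 71.1° → N_wall = 75.323 N.
ΣF_x = 0: f_floor = N_wall = 75.323 N.
μ_min = f_floor / N_floor = 75.323 / 440 = 0.1712.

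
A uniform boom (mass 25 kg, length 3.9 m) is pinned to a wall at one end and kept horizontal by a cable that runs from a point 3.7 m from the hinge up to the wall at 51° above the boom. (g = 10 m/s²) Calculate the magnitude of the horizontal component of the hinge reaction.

H_x ≈ 107 N

Take torques about the hinge: T sin 51° · 3.7 = 25×10×1.95 = 487.5 N·m.
So T = 487.5 / (0.7771 × 3.7) = 169.54 N.
ΣF_x = 0: H_x = T cos 51° = 106.69 N.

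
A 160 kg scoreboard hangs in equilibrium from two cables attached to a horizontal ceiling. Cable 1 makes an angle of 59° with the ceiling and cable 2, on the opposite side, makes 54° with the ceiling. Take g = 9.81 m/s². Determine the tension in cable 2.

Weight W = 160 × 9.81 = 1570 N acts straight down.
Horizontal: T_1 cos 59° = T_2 cos 54°  →  T_1 = 1.141 T_2.
Vertical: T_1 sin 59° + T_2 sin 54° = 1570.
Substituting the horizontal relation into the vertical equation gives 1.787 T_2 = 1570, so T_2 = 878.2 N.

T_2 ≈ 878 N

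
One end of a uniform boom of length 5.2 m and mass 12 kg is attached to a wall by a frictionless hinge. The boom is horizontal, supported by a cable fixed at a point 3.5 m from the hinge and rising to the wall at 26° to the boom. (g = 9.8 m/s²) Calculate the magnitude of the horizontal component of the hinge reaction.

Take torques about the hinge: T sin 26° · 3.5 = 12×9.8×2.6 = 305.76 N·m.
So T = 305.76 / (0.4384 × 3.5) = 199.28 N.
ΣF_x = 0: H_x = T cos 26° = 179.11 N.

H_x ≈ 179 N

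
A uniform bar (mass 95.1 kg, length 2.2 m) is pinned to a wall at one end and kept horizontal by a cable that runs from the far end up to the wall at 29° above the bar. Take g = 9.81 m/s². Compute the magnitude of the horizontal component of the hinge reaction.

H_x ≈ 842 N

Take torques about the hinge: T sin 29° · 2.2 = 95.1×9.81×1.1 = 1026.2 N·m.
So T = 1026.2 / (0.4848 × 2.2) = 962.16 N.
ΣF_x = 0: H_x = T cos 29° = 841.53 N.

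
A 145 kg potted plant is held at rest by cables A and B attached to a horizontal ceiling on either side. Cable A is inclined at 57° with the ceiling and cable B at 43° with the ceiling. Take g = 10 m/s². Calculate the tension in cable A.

T_A ≈ 1080 N

Weight W = 145 × 10 = 1450 N acts straight down.
Horizontal: T_A cos 57° = T_B cos 43°  →  T_B = 0.7447 T_A.
Vertical: T_A sin 57° + T_B sin 43° = 1450.
Substituting the horizontal relation into the vertical equation gives 1.347 T_A = 1450, so T_A = 1077 N.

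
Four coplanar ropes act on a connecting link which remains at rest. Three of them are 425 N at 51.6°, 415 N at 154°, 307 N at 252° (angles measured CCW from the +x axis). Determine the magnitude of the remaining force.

Sum the known components: ΣF_x = -203.9 N, ΣF_y = 223 N.
For equilibrium the remaining force must supply (−ΣF_x, −ΣF_y) = (203.9, -223) N.
Magnitude = √((203.9)² + (-223)²) = 302.2 N; direction = atan2(-223, 203.9) = 312.4°.

F ≈ 302 N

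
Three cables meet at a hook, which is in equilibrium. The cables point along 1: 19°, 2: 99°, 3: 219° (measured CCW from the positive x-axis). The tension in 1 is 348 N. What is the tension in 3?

T_3 ≈ 396 N

Resolve: ΣF_x = 348 cos 19° + T_2 cos 99° + T_3 cos 219° = 0.
        ΣF_y = 348 sin 19° + T_2 sin 99° + T_3 sin 219° = 0.
The known terms sum to (329, 113.3) N, so -0.1564 T_2 − 0.7771 T_3 = -329 and 0.9877 T_2 − 0.6293 T_3 = -113.3.
Solving simultaneously: T_2 = 137.4 N, T_3 = 395.7 N.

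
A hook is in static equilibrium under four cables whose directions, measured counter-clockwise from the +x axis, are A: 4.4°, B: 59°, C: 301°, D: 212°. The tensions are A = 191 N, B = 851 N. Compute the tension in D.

T_D ≈ 922 N

Resolve: ΣF_x = 191 cos 4.4° + 851 cos 59° + T_C cos 301° + T_D cos 212° = 0.
        ΣF_y = 191 sin 4.4° + 851 sin 59° + T_C sin 301° + T_D sin 212° = 0.
The known terms sum to (628.7, 744.1) N, so 0.5150 T_C − 0.8480 T_D = -628.7 and -0.8572 T_C − 0.5299 T_D = -744.1.
Solving simultaneously: T_C = 297.9 N, T_D = 922.3 N.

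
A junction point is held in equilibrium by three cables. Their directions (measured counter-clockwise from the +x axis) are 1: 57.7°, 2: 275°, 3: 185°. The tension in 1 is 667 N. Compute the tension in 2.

T_2 ≈ 531 N

Resolve: ΣF_x = 667 cos 57.7° + T_2 cos 275° + T_3 cos 185° = 0.
        ΣF_y = 667 sin 57.7° + T_2 sin 275° + T_3 sin 185° = 0.
The known terms sum to (356.4, 563.8) N, so 0.0872 T_2 − 0.9962 T_3 = -356.4 and -0.9962 T_2 − 0.0872 T_3 = -563.8.
Solving simultaneously: T_2 = 530.6 N, T_3 = 404.2 N.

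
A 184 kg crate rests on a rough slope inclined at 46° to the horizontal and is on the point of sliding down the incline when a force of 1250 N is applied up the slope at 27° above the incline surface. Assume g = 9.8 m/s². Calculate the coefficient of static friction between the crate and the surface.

On the verge of sliding down the incline, friction is at its maximum μN and acts up the slope.
Perpendicular to incline: N = W cos 46° − P sin 27° = 1253 − 567.5 = 685.1 N.
Along incline: P cos 27° + μN = W sin 46° → μ = (W sin 46° − P cos 27°) / N = 0.2676.

μ ≈ 0.268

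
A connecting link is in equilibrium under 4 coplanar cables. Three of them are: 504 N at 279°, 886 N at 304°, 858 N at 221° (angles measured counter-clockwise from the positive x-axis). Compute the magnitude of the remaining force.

F ≈ 1800 N

Sum the known components: ΣF_x = -73.25 N, ΣF_y = -1795 N.
For equilibrium the remaining force must supply (−ΣF_x, −ΣF_y) = (73.25, 1795) N.
Magnitude = √((73.25)² + (1795)²) = 1797 N; direction = atan2(1795, 73.25) = 87.7°.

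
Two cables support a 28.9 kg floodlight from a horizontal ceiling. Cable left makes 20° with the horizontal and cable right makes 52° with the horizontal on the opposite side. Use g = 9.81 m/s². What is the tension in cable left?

Weight W = 28.9 × 9.81 = 283.5 N acts straight down.
Horizontal: T_left cos 20° = T_right cos 52°  →  T_right = 1.526 T_left.
Vertical: T_left sin 20° + T_right sin 52° = 283.5.
Substituting the horizontal relation into the vertical equation gives 1.545 T_left = 283.5, so T_left = 183.5 N.

T_left ≈ 184 N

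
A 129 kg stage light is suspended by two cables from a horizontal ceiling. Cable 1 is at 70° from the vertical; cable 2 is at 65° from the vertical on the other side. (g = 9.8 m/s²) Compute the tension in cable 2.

T_2 ≈ 1680 N

Angles from the horizontal: cable 1 is 90° − 70° = 20°, cable 2 is 90° − 65° = 25°.
Weight W = 129 × 9.8 = 1264 N acts straight down.
Horizontal: T_1 cos 20° = T_2 cos 25°  →  T_1 = 0.9645 T_2.
Vertical: T_1 sin 20° + T_2 sin 25° = 1264.
Substituting the horizontal relation into the vertical equation gives 0.7525 T_2 = 1264, so T_2 = 1680 N.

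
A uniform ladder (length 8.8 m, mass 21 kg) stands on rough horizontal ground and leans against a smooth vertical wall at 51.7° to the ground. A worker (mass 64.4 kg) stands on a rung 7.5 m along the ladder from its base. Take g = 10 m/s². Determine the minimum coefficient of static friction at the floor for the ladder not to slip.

μ_min ≈ 0.605

ΣF_y = 0: N_floor = 21×10 + 64.4×10 = 854 N.
Torques about the foot: N_wall · 8.8 sin 51.7° = 21×10×4.4 cos 51.7° + 64.4×10×7.5 cos 51.7° → N_wall = 516.39 N.
ΣF_x = 0: f_floor = N_wall = 516.39 N.
μ_min = f_floor / N_floor = 516.39 / 854 = 0.6047.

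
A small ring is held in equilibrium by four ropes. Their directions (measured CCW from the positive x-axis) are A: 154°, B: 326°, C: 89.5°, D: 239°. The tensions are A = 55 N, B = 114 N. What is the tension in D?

Resolve: ΣF_x = 55 cos 154° + 114 cos 326° + T_C cos 89.5° + T_D cos 239° = 0.
        ΣF_y = 55 sin 154° + 114 sin 326° + T_C sin 89.5° + T_D sin 239° = 0.
The known terms sum to (45.08, -39.64) N, so 0.0087 T_C − 0.5150 T_D = -45.08 and 1.0000 T_C − 0.8572 T_D = 39.64.
Solving simultaneously: T_C = 116.4 N, T_D = 89.49 N.

T_D ≈ 89.5 N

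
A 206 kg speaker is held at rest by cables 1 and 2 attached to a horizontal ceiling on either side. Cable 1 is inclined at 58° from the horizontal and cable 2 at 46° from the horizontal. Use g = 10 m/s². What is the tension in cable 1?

Weight W = 206 × 10 = 2060 N acts straight down.
Horizontal: T_1 cos 58° = T_2 cos 46°  →  T_2 = 0.7628 T_1.
Vertical: T_1 sin 58° + T_2 sin 46° = 2060.
Substituting the horizontal relation into the vertical equation gives 1.397 T_1 = 2060, so T_1 = 1475 N.

T_1 ≈ 1470 N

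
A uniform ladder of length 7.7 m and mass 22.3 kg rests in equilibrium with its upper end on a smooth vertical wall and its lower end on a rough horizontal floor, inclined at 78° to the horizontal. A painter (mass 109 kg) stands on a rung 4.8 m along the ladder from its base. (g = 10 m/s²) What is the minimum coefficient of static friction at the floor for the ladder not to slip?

ΣF_y = 0: N_floor = 22.3×10 + 109×10 = 1313 N.
Torques about the foot: N_wall · 7.7 sin 78° = 22.3×10×3.85 cos 78° + 109×10×4.8 cos 78° → N_wall = 168.13 N.
ΣF_x = 0: f_floor = N_wall = 168.13 N.
μ_min = f_floor / N_floor = 168.13 / 1313 = 0.128.

μ_min ≈ 0.128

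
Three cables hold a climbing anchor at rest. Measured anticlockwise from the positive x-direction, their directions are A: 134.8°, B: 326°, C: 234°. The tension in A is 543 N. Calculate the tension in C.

T_C ≈ 106 N

Resolve: ΣF_x = 543 cos 134.8° + T_B cos 326° + T_C cos 234° = 0.
        ΣF_y = 543 sin 134.8° + T_B sin 326° + T_C sin 234° = 0.
The known terms sum to (-382.6, 385.3) N, so 0.8290 T_B − 0.5878 T_C = 382.6 and -0.5592 T_B − 0.8090 T_C = -385.3.
Solving simultaneously: T_B = 536.3 N, T_C = 105.5 N.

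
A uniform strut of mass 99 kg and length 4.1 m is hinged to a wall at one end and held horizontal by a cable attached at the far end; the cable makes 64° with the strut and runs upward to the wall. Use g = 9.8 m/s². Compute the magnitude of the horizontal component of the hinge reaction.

Take torques about the hinge: T sin 64° · 4.1 = 99×9.8×2.05 = 1988.9 N·m.
So T = 1988.9 / (0.8988 × 4.1) = 539.72 N.
ΣF_x = 0: H_x = T cos 64° = 236.6 N.

H_x ≈ 237 N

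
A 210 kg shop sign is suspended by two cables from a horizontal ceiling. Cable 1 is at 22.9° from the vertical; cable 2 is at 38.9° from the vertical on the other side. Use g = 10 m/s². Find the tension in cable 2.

Angles from the horizontal: cable 1 is 90° − 22.9° = 67.1°, cable 2 is 90° − 38.9° = 51.1°.
Weight W = 210 × 10 = 2100 N acts straight down.
Horizontal: T_1 cos 67.1° = T_2 cos 51.1°  →  T_1 = 1.614 T_2.
Vertical: T_1 sin 67.1° + T_2 sin 51.1° = 2100.
Substituting the horizontal relation into the vertical equation gives 2.265 T_2 = 2100, so T_2 = 927.2 N.

T_2 ≈ 927 N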